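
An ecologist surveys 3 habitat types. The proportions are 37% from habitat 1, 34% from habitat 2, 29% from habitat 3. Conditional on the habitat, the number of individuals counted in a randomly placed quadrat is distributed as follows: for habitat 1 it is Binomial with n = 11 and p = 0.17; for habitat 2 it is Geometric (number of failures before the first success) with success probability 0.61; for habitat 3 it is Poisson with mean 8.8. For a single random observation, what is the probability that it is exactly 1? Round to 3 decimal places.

0.189

Conditional on each habitat, P(X = 1): 1: 0.29015; 2: 0.2379; 3: 0.00132645.
By total probability, P(X = 1) = 0.37·0.29015 + 0.34·0.2379 + 0.29·0.00132645 = 0.188626.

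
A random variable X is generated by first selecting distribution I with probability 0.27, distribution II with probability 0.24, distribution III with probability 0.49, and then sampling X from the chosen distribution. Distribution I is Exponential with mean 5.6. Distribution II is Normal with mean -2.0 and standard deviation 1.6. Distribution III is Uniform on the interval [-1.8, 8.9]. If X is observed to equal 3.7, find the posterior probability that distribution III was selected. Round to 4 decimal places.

0.6468

Likelihoods f(3.7 | ·): I: 0.092229; II: 0.000437408; III: 0.0934579.
Posterior ∝ prior × likelihood. Numerator for III: 0.49·0.0934579 = 0.0457944.
Normalizing constant: 0.27·0.092229 + 0.24·0.000437408 + 0.49·0.0934579 = 0.0708012.
P(III | observation) = 0.0457944 / 0.0708012 = 0.646803.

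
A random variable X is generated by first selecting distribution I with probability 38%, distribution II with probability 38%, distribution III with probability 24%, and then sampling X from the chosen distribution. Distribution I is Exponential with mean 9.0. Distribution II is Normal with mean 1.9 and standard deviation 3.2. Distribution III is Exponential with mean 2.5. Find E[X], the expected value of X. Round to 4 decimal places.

4.7420

Component means — I: 9; II: 1.9; III: 2.5.
E[X] = 0.38·9 + 0.38·1.9 + 0.24·2.5 = 4.742.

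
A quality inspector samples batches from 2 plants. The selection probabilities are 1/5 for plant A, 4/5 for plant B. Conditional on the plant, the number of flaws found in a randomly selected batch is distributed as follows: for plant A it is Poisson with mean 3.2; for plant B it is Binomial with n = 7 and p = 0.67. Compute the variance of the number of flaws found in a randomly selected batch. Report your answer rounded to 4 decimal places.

2.2334

Per component, A: μ=3.2, E[X²]=13.44; B: μ=4.69, E[X²]=23.5438.
E[X] = 0.2·3.2 + 0.8·4.69 = 4.392.
E[X²] = 0.2·13.44 + 0.8·23.5438 = 21.523.
Var(X) = E[X²] − (E[X])² = 21.523 − 19.2897 = 2.23338.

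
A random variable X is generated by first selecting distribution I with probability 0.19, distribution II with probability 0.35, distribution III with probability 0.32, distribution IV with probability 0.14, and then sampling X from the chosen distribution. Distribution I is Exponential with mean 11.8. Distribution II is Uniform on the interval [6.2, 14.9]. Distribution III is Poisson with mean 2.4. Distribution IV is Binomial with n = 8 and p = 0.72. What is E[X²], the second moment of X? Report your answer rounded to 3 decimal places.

101.557

For each component E[X²] = Var + (mean)², giving I: 278.48; II: 117.61; III: 8.16; IV: 34.7904.
Overall E[X²] = 0.19·278.48 + 0.35·117.61 + 0.32·8.16 + 0.14·34.7904 = 101.557.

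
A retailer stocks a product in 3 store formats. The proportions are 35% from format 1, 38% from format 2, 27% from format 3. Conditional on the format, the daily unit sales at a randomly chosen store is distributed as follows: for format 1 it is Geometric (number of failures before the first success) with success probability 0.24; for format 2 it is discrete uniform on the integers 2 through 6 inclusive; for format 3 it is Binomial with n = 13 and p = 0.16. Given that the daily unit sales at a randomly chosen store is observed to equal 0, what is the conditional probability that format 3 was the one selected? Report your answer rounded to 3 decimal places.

Likelihoods P(X=0 | ·): 1: 0.24; 2: 0; 3: 0.103665.
Posterior ∝ prior × likelihood. Numerator for 3: 0.27·0.103665 = 0.0279895.
Normalizing constant: 0.35·0.24 + 0.38·0 + 0.27·0.103665 = 0.111989.
P(3 | observation) = 0.0279895 / 0.111989 = 0.249929.

0.250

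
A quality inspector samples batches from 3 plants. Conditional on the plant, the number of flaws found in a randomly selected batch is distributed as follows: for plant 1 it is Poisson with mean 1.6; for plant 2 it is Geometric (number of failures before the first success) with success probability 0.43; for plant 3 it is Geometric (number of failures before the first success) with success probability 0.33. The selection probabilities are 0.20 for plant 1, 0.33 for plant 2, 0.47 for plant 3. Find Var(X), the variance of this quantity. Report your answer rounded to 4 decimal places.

4.3284

Per component, 1: μ=1.6, E[X²]=4.16; 2: μ=1.32558, E[X²]=4.83991; 3: μ=2.0303, E[X²]=10.2746.
E[X] = 0.2·1.6 + 0.33·1.32558 + 0.47·2.0303 = 1.71168.
E[X²] = 0.2·4.16 + 0.33·4.83991 + 0.47·10.2746 = 7.25822.
Var(X) = E[X²] − (E[X])² = 7.25822 − 2.92986 = 4.32835.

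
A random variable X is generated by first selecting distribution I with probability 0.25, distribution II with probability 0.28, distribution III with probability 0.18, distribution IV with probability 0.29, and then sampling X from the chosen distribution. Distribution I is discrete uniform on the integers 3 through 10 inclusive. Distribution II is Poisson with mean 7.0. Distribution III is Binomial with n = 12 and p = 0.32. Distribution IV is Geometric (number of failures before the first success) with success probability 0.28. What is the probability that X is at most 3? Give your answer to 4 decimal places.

0.3440

Conditional on each component, P(X ≤ 3): I: 0.125; II: 0.0817654; III: 0.431947; IV: 0.731261.
By total probability, P(X ≤ 3) = 0.25·0.125 + 0.28·0.0817654 + 0.18·0.431947 + 0.29·0.731261 = 0.343961.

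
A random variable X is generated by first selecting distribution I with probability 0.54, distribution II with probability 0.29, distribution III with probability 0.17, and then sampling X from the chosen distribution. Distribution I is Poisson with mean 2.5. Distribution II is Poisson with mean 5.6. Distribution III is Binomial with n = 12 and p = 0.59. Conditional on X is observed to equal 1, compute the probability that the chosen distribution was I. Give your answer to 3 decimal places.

Likelihoods P(X=1 | ·): I: 0.205212; II: 0.020708; III: 0.000389633.
Posterior ∝ prior × likelihood. Numerator for I: 0.54·0.205212 = 0.110815.
Normalizing constant: 0.54·0.205212 + 0.29·0.020708 + 0.17·0.000389633 = 0.116886.
P(I | observation) = 0.110815 / 0.116886 = 0.948056.

0.948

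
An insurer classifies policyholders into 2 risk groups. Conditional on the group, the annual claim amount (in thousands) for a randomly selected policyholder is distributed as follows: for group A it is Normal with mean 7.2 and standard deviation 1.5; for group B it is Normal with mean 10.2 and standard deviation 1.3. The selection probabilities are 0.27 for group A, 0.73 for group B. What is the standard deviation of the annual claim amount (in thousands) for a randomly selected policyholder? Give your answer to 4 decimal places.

1.9013

Per component, A: μ=7.2, E[X²]=54.09; B: μ=10.2, E[X²]=105.73.
E[X] = 0.27·7.2 + 0.73·10.2 = 9.39.
E[X²] = 0.27·54.09 + 0.73·105.73 = 91.7872.
Var(X) = E[X²] − (E[X])² = 91.7872 − 88.1721 = 3.6151.
SD(X) = √3.6151 = 1.90134.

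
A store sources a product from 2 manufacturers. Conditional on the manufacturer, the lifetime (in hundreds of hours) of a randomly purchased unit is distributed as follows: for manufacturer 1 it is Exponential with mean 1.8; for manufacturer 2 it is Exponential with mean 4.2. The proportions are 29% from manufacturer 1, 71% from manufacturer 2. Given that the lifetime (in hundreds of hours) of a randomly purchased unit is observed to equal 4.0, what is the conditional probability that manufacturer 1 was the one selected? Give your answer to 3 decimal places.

0.211

Likelihoods f(4.0 | ·): 1: 0.0602045; 2: 0.0918622.
Posterior ∝ prior × likelihood. Numerator for 1: 0.29·0.0602045 = 0.0174593.
Normalizing constant: 0.29·0.0602045 + 0.71·0.0918622 = 0.0826815.
P(1 | observation) = 0.0174593 / 0.0826815 = 0.211163.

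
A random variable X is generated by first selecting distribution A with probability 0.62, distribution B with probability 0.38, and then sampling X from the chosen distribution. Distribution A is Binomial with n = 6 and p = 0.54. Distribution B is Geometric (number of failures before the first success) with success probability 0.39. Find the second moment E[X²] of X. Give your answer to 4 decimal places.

9.8862

For each component E[X²] = Var + (mean)², giving A: 11.988; B: 6.45694.
Overall E[X²] = 0.62·11.988 + 0.38·6.45694 = 9.8862.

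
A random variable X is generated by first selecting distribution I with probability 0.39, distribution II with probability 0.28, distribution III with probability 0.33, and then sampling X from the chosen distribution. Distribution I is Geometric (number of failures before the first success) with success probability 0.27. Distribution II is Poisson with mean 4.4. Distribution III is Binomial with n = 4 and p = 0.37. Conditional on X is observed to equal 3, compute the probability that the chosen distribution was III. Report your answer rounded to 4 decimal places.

Likelihoods P(X=3 | ·): I: 0.105035; II: 0.174305; III: 0.127646.
Posterior ∝ prior × likelihood. Numerator for III: 0.33·0.127646 = 0.042123.
Normalizing constant: 0.39·0.105035 + 0.28·0.174305 + 0.33·0.127646 = 0.131892.
P(III | observation) = 0.042123 / 0.131892 = 0.319375.

0.3194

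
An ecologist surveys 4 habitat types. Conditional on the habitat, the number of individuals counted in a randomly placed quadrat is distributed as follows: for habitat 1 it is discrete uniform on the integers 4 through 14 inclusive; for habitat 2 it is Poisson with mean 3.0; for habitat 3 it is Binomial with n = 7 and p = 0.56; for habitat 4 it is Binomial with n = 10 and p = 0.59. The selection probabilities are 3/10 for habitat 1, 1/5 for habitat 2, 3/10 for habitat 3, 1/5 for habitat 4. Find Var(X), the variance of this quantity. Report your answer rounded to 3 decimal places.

10.283

Per component, 1: μ=9, E[X²]=91; 2: μ=3, E[X²]=12; 3: μ=3.92, E[X²]=17.0912; 4: μ=5.9, E[X²]=37.229.
E[X] = 0.3·9 + 0.2·3 + 0.3·3.92 + 0.2·5.9 = 5.656.
E[X²] = 0.3·91 + 0.2·12 + 0.3·17.0912 + 0.2·37.229 = 42.2732.
Var(X) = E[X²] − (E[X])² = 42.2732 − 31.9903 = 10.2828.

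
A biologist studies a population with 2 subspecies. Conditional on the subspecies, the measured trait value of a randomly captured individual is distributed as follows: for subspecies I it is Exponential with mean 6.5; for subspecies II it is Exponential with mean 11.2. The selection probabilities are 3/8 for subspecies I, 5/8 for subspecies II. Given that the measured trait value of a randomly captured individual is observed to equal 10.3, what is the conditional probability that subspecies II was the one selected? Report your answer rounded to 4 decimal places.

0.6529

Likelihoods f(10.3 | ·): I: 0.0315426; II: 0.0355948.
Posterior ∝ prior × likelihood. Numerator for II: 0.625·0.0355948 = 0.0222467.
Normalizing constant: 0.375·0.0315426 + 0.625·0.0355948 = 0.0340752.
P(II | observation) = 0.0222467 / 0.0340752 = 0.652872.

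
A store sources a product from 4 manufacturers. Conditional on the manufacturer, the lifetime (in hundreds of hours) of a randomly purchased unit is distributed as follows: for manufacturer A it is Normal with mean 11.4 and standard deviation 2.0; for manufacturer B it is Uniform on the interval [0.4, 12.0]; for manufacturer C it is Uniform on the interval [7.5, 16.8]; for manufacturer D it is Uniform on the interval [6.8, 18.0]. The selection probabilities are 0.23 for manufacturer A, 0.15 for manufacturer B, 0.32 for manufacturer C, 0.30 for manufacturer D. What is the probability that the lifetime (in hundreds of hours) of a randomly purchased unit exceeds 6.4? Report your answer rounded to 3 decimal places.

Conditional on each manufacturer, P(X > 6.4): A: 0.99379; B: 0.482759; C: 1; D: 1.
By total probability, P(X > 6.4) = 0.23·0.99379 + 0.15·0.482759 + 0.32·1 + 0.3·1 = 0.920986.

0.921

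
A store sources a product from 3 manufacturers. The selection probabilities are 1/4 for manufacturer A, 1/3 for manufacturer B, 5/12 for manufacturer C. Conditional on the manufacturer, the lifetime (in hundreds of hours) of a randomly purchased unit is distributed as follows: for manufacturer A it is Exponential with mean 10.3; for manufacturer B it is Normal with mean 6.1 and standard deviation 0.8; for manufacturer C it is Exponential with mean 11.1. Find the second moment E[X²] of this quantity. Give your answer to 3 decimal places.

For each component E[X²] = Var + (mean)², giving A: 212.18; B: 37.85; C: 246.42.
Overall E[X²] = 0.25·212.18 + 0.333333·37.85 + 0.416667·246.42 = 168.337.

168.337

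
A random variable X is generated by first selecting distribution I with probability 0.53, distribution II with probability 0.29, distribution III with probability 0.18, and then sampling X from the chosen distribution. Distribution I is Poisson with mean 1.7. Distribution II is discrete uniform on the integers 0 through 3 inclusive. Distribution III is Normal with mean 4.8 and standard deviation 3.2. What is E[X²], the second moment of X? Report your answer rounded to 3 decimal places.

9.438

For each component E[X²] = Var + (mean)², giving I: 4.59; II: 3.5; III: 33.28.
Overall E[X²] = 0.53·4.59 + 0.29·3.5 + 0.18·33.28 = 9.4381.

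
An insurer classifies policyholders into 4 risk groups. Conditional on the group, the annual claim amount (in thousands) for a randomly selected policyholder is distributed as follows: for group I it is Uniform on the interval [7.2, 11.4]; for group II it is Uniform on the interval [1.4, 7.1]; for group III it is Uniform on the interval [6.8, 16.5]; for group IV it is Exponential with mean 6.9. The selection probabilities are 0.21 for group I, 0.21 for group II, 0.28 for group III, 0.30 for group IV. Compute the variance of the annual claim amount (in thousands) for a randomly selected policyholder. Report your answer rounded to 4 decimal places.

Per component, I: μ=9.3, E[X²]=87.96; II: μ=4.25, E[X²]=20.77; III: μ=11.65, E[X²]=143.563; IV: μ=6.9, E[X²]=95.22.
E[X] = 0.21·9.3 + 0.21·4.25 + 0.28·11.65 + 0.3·6.9 = 8.1775.
E[X²] = 0.21·87.96 + 0.21·20.77 + 0.28·143.563 + 0.3·95.22 = 91.597.
Var(X) = E[X²] − (E[X])² = 91.597 − 66.8715 = 24.7255.

24.7255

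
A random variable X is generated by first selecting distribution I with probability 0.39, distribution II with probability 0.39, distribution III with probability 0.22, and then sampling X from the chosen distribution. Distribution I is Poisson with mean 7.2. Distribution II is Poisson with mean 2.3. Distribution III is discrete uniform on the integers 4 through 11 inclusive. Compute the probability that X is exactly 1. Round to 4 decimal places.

0.0920

Conditional on each component, P(X = 1): I: 0.00537542; II: 0.230595; III: 0.
By total probability, P(X = 1) = 0.39·0.00537542 + 0.39·0.230595 + 0.22·0 = 0.0920286.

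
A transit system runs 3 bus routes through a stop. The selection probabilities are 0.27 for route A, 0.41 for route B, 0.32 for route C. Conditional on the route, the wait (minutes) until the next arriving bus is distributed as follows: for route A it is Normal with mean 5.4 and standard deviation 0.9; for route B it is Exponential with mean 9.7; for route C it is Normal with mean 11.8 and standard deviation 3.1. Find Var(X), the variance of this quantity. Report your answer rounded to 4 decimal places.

Per component, A: μ=5.4, E[X²]=29.97; B: μ=9.7, E[X²]=188.18; C: μ=11.8, E[X²]=148.85.
E[X] = 0.27·5.4 + 0.41·9.7 + 0.32·11.8 = 9.211.
E[X²] = 0.27·29.97 + 0.41·188.18 + 0.32·148.85 = 132.878.
Var(X) = E[X²] − (E[X])² = 132.878 − 84.8425 = 48.0352.

48.0352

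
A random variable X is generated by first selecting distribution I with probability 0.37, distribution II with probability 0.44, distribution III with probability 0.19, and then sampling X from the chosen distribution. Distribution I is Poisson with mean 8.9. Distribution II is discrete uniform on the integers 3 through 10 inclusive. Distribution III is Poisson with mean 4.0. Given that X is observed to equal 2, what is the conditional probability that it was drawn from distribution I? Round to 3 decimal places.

Likelihoods P(X=2 | ·): I: 0.00540168; II: 0; III: 0.146525.
Posterior ∝ prior × likelihood. Numerator for I: 0.37·0.00540168 = 0.00199862.
Normalizing constant: 0.37·0.00540168 + 0.44·0 + 0.19·0.146525 = 0.0298384.
P(I | observation) = 0.00199862 / 0.0298384 = 0.0669816.

0.067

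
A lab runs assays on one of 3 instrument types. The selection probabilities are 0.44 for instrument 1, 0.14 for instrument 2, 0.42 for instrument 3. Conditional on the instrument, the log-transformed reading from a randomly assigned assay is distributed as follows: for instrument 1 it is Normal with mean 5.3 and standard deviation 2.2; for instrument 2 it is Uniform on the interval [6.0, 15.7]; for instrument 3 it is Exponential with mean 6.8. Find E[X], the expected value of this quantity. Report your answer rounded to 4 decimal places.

6.7070

Component means — 1: 5.3; 2: 10.85; 3: 6.8.
E[X] = 0.44·5.3 + 0.14·10.85 + 0.42·6.8 = 6.707.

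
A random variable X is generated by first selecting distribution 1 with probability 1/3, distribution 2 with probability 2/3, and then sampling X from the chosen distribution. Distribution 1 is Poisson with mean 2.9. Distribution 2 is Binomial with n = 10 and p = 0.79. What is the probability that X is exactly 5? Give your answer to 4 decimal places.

Conditional on each component, P(X = 5): 1: 0.0940491; 2: 0.0316689.
By total probability, P(X = 5) = 0.333333·0.0940491 + 0.666667·0.0316689 = 0.0524623.

0.0525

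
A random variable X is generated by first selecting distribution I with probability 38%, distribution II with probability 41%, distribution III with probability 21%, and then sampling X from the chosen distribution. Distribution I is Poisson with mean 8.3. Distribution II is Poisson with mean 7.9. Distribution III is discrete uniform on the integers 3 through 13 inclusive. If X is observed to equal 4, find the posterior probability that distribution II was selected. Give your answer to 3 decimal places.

Likelihoods P(X=4 | ·): I: 0.0491425; II: 0.0601687; III: 0.0909091.
Posterior ∝ prior × likelihood. Numerator for II: 0.41·0.0601687 = 0.0246692.
Normalizing constant: 0.38·0.0491425 + 0.41·0.0601687 + 0.21·0.0909091 = 0.0624342.
P(II | observation) = 0.0246692 / 0.0624342 = 0.395123.

0.395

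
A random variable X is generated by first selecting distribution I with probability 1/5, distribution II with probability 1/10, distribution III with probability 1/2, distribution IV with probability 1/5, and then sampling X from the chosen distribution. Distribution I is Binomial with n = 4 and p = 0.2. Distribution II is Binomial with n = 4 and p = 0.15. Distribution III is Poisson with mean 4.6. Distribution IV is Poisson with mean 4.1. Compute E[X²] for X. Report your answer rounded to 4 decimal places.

17.4050

For each component E[X²] = Var + (mean)², giving I: 1.28; II: 0.87; III: 25.76; IV: 20.91.
Overall E[X²] = 0.2·1.28 + 0.1·0.87 + 0.5·25.76 + 0.2·20.91 = 17.405.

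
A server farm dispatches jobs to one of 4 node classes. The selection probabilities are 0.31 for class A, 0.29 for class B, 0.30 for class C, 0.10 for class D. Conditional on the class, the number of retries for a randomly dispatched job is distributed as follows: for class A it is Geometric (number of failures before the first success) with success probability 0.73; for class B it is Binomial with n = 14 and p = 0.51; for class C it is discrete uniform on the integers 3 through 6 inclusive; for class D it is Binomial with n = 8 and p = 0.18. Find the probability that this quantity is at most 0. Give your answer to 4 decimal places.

Conditional on each class, P(X ≤ 0): A: 0.73; B: 4.59987e-05; C: 0; D: 0.204414.
By total probability, P(X ≤ 0) = 0.31·0.73 + 0.29·4.59987e-05 + 0.3·0 + 0.1·0.204414 = 0.246755.

0.2468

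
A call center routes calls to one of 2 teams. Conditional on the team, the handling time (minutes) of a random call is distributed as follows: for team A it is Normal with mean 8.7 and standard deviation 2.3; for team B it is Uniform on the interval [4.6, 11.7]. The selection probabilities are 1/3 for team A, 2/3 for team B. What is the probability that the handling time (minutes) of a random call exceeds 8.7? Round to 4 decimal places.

0.4484

Conditional on each team, P(X > 8.7): A: 0.5; B: 0.422535.
By total probability, P(X > 8.7) = 0.333333·0.5 + 0.666667·0.422535 = 0.448357.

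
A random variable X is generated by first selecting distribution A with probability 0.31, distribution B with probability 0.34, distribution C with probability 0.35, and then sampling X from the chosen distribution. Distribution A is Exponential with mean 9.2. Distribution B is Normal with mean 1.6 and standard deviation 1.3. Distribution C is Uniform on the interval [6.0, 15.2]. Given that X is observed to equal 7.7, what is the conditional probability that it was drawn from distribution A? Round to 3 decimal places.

0.277

Likelihoods f(7.7 | ·): A: 0.0470681; B: 5.08011e-06; C: 0.108696.
Posterior ∝ prior × likelihood. Numerator for A: 0.31·0.0470681 = 0.0145911.
Normalizing constant: 0.31·0.0470681 + 0.34·5.08011e-06 + 0.35·0.108696 = 0.0526363.
P(A | observation) = 0.0145911 / 0.0526363 = 0.277206.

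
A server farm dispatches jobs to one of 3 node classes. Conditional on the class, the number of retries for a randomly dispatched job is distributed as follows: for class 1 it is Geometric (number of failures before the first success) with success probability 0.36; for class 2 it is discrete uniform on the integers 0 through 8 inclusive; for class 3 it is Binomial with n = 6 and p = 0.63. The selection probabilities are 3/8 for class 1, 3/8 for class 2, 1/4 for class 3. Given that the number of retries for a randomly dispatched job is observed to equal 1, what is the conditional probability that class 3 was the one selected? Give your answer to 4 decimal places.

0.0487

Likelihoods P(X=1 | ·): 1: 0.2304; 2: 0.111111; 3: 0.026212.
Posterior ∝ prior × likelihood. Numerator for 3: 0.25·0.026212 = 0.006553.
Normalizing constant: 0.375·0.2304 + 0.375·0.111111 + 0.25·0.026212 = 0.13462.
P(3 | observation) = 0.006553 / 0.13462 = 0.0486779.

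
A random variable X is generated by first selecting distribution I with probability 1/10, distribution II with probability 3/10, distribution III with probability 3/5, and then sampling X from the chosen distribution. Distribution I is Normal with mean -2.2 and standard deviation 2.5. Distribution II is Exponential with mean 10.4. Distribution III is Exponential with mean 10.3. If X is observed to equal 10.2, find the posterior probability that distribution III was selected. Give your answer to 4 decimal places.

Likelihoods f(10.2 | ·): I: 7.25772e-07; II: 0.0360599; III: 0.0360649.
Posterior ∝ prior × likelihood. Numerator for III: 0.6·0.0360649 = 0.0216389.
Normalizing constant: 0.1·7.25772e-07 + 0.3·0.0360599 + 0.6·0.0360649 = 0.032457.
P(III | observation) = 0.0216389 / 0.032457 = 0.666696.

0.6667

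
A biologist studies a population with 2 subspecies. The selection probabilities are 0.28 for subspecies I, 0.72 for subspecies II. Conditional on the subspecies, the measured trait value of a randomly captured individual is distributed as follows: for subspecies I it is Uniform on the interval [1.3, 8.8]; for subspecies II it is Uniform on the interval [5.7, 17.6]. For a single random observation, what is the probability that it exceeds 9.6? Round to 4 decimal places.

0.4840

Conditional on each subspecies, P(X > 9.6): I: 0; II: 0.672269.
By total probability, P(X > 9.6) = 0.28·0 + 0.72·0.672269 = 0.484034.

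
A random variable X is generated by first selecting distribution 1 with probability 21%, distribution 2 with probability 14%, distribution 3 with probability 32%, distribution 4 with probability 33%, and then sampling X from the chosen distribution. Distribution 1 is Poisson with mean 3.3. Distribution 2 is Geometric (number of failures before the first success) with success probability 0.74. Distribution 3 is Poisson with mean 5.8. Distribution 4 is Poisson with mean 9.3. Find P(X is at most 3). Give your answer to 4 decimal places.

Conditional on each component, P(X ≤ 3): 1: 0.580338; 2: 0.99543; 3: 0.169963; 4: 0.0171516.
By total probability, P(X ≤ 3) = 0.21·0.580338 + 0.14·0.99543 + 0.32·0.169963 + 0.33·0.0171516 = 0.321279.

0.3213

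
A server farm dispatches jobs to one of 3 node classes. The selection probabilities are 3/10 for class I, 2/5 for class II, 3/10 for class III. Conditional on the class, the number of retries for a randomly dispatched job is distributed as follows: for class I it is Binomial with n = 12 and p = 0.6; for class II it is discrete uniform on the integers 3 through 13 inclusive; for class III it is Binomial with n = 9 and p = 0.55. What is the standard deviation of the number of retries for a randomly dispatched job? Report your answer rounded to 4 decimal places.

2.6797

Per component, I: μ=7.2, E[X²]=54.72; II: μ=8, E[X²]=74; III: μ=4.95, E[X²]=26.73.
E[X] = 0.3·7.2 + 0.4·8 + 0.3·4.95 = 6.845.
E[X²] = 0.3·54.72 + 0.4·74 + 0.3·26.73 = 54.035.
Var(X) = E[X²] − (E[X])² = 54.035 − 46.854 = 7.18097.
SD(X) = √7.18097 = 2.67973.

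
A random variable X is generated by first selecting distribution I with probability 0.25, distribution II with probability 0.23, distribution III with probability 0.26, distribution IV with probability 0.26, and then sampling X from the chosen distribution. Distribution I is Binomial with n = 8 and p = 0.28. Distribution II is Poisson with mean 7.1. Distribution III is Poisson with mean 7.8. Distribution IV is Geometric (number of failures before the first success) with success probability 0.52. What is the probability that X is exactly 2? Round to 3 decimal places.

0.116

Conditional on each component, P(X = 2): I: 0.305822; II: 0.0207968; III: 0.0124641; IV: 0.119808.
By total probability, P(X = 2) = 0.25·0.305822 + 0.23·0.0207968 + 0.26·0.0124641 + 0.26·0.119808 = 0.11563.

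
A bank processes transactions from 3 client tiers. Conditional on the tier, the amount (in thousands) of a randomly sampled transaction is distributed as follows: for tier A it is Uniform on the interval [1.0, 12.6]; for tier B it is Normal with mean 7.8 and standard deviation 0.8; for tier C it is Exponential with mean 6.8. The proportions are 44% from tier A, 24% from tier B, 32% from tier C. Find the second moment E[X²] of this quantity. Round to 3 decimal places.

For each component E[X²] = Var + (mean)², giving A: 57.4533; B: 61.48; C: 92.48.
Overall E[X²] = 0.44·57.4533 + 0.24·61.48 + 0.32·92.48 = 69.6283.

69.628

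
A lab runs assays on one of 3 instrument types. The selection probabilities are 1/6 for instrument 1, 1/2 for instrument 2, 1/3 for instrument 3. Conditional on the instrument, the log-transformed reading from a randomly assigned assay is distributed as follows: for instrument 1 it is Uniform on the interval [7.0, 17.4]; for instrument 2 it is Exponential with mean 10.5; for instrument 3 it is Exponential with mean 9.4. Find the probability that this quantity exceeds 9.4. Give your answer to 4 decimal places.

0.4551

Conditional on each instrument, P(X > 9.4): 1: 0.769231; 2: 0.40851; 3: 0.367879.
By total probability, P(X > 9.4) = 0.166667·0.769231 + 0.5·0.40851 + 0.333333·0.367879 = 0.455087.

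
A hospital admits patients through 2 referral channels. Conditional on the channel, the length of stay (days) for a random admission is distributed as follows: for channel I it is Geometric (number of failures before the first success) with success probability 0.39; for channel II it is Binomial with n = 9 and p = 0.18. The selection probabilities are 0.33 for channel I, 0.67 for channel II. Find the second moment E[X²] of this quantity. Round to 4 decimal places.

4.7792

For each component E[X²] = Var + (mean)², giving I: 6.45694; II: 3.9528.
Overall E[X²] = 0.33·6.45694 + 0.67·3.9528 = 4.77916.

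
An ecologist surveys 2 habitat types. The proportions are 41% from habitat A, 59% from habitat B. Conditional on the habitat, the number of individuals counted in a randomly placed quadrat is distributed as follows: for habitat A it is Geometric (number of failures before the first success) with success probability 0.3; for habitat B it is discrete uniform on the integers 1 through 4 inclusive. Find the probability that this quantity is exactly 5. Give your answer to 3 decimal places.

Conditional on each habitat, P(X = 5): A: 0.050421; B: 0.
By total probability, P(X = 5) = 0.41·0.050421 + 0.59·0 = 0.0206726.

0.021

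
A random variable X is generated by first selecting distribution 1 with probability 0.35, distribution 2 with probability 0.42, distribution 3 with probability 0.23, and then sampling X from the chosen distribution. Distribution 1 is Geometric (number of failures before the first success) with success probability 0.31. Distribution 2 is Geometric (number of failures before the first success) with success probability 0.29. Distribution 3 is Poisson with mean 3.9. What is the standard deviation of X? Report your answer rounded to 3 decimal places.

2.719

Per component, 1: μ=2.22581, E[X²]=12.1342; 2: μ=2.44828, E[X²]=14.4364; 3: μ=3.9, E[X²]=19.11.
E[X] = 0.35·2.22581 + 0.42·2.44828 + 0.23·3.9 = 2.70431.
E[X²] = 0.35·12.1342 + 0.42·14.4364 + 0.23·19.11 = 14.7056.
Var(X) = E[X²] − (E[X])² = 14.7056 − 7.31328 = 7.39228.
SD(X) = √7.39228 = 2.71888.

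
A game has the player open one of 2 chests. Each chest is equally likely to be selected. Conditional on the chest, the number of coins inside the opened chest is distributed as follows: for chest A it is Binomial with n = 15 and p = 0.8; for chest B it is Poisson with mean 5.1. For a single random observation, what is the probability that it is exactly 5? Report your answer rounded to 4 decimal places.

Conditional on each chest, P(X = 5): A: 0.000100764; B: 0.175294.
By total probability, P(X = 5) = 0.5·0.000100764 + 0.5·0.175294 = 0.0876975.

0.0877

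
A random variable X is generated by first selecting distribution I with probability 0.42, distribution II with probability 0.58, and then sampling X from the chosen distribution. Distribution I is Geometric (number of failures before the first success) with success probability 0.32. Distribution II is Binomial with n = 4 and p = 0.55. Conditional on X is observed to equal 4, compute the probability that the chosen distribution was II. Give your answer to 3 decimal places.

Likelihoods P(X=4 | ·): I: 0.0684204; II: 0.0915063.
Posterior ∝ prior × likelihood. Numerator for II: 0.58·0.0915063 = 0.0530736.
Normalizing constant: 0.42·0.0684204 + 0.58·0.0915063 = 0.0818102.
P(II | observation) = 0.0530736 / 0.0818102 = 0.648741.

0.649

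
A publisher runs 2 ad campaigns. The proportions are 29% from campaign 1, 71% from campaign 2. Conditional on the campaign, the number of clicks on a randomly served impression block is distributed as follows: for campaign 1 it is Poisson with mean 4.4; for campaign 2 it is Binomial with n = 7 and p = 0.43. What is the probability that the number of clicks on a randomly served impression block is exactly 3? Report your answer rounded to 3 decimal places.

0.259

Conditional on each campaign, P(X = 3): 1: 0.174305; 2: 0.293747.
By total probability, P(X = 3) = 0.29·0.174305 + 0.71·0.293747 = 0.259109.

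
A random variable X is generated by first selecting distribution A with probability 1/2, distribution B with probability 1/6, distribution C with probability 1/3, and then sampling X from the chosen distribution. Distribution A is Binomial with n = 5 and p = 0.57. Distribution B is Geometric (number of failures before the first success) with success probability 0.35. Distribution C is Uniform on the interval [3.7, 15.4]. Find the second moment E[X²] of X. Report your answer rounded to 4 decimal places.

40.3365

For each component E[X²] = Var + (mean)², giving A: 9.348; B: 8.7551; C: 102.61.
Overall E[X²] = 0.5·9.348 + 0.166667·8.7551 + 0.333333·102.61 = 40.3365.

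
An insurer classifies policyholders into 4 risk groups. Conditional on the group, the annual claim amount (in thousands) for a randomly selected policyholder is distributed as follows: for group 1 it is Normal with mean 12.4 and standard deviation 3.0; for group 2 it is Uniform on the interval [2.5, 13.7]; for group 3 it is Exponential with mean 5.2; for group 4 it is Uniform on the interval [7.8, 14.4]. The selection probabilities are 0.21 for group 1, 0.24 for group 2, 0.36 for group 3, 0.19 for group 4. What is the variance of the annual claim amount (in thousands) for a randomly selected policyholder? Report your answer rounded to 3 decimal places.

23.259

Per component, 1: μ=12.4, E[X²]=162.76; 2: μ=8.1, E[X²]=76.0633; 3: μ=5.2, E[X²]=54.08; 4: μ=11.1, E[X²]=126.84.
E[X] = 0.21·12.4 + 0.24·8.1 + 0.36·5.2 + 0.19·11.1 = 8.529.
E[X²] = 0.21·162.76 + 0.24·76.0633 + 0.36·54.08 + 0.19·126.84 = 96.0032.
Var(X) = E[X²] − (E[X])² = 96.0032 − 72.7438 = 23.2594.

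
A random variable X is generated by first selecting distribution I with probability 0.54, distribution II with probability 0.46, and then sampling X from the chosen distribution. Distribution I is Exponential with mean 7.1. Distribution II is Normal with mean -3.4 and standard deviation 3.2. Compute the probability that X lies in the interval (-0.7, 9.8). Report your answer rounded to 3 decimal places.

0.496

Conditional on each component, P(-0.7 < X < 9.8): I: 0.748492; II: 0.199386.
By total probability, P(-0.7 < X < 9.8) = 0.54·0.748492 + 0.46·0.199386 = 0.495903.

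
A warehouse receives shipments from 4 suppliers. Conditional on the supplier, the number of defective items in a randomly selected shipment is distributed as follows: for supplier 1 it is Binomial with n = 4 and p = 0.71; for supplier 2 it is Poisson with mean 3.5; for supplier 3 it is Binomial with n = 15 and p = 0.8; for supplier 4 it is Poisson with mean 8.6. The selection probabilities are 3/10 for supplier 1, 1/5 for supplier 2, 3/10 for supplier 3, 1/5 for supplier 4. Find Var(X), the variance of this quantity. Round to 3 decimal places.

Per component, 1: μ=2.84, E[X²]=8.8892; 2: μ=3.5, E[X²]=15.75; 3: μ=12, E[X²]=146.4; 4: μ=8.6, E[X²]=82.56.
E[X] = 0.3·2.84 + 0.2·3.5 + 0.3·12 + 0.2·8.6 = 6.872.
E[X²] = 0.3·8.8892 + 0.2·15.75 + 0.3·146.4 + 0.2·82.56 = 66.2488.
Var(X) = E[X²] − (E[X])² = 66.2488 − 47.2244 = 19.0244.

19.024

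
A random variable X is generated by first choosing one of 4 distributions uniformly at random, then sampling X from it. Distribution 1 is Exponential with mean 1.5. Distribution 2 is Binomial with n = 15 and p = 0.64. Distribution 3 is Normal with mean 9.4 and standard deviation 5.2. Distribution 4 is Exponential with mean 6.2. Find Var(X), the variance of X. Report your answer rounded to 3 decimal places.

28.543

Per component, 1: μ=1.5, E[X²]=4.5; 2: μ=9.6, E[X²]=95.616; 3: μ=9.4, E[X²]=115.4; 4: μ=6.2, E[X²]=76.88.
E[X] = 0.25·1.5 + 0.25·9.6 + 0.25·9.4 + 0.25·6.2 = 6.675.
E[X²] = 0.25·4.5 + 0.25·95.616 + 0.25·115.4 + 0.25·76.88 = 73.099.
Var(X) = E[X²] − (E[X])² = 73.099 − 44.5556 = 28.5434.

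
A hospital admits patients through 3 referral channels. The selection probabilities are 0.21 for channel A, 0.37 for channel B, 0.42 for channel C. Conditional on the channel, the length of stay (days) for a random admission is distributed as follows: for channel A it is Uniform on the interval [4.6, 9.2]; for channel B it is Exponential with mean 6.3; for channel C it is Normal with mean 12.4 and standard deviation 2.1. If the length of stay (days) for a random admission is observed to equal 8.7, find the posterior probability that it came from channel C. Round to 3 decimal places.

Likelihoods f(8.7 | ·): A: 0.217391; B: 0.0398951; C: 0.0402345.
Posterior ∝ prior × likelihood. Numerator for C: 0.42·0.0402345 = 0.0168985.
Normalizing constant: 0.21·0.217391 + 0.37·0.0398951 + 0.42·0.0402345 = 0.0773119.
P(C | observation) = 0.0168985 / 0.0773119 = 0.218576.

0.219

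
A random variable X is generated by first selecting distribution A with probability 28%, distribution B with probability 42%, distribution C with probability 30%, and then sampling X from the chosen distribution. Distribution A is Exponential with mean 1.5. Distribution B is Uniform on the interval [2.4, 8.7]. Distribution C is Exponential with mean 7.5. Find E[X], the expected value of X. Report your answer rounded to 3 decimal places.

5.001

Component means — A: 1.5; B: 5.55; C: 7.5.
E[X] = 0.28·1.5 + 0.42·5.55 + 0.3·7.5 = 5.001.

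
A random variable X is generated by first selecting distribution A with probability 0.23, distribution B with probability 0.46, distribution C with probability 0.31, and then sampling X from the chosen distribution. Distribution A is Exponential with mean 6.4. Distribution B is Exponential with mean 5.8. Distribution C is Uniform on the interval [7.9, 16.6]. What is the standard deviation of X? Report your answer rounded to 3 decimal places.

5.938

Per component, A: μ=6.4, E[X²]=81.92; B: μ=5.8, E[X²]=67.28; C: μ=12.25, E[X²]=156.37.
E[X] = 0.23·6.4 + 0.46·5.8 + 0.31·12.25 = 7.9375.
E[X²] = 0.23·81.92 + 0.46·67.28 + 0.31·156.37 = 98.2651.
Var(X) = E[X²] − (E[X])² = 98.2651 − 63.0039 = 35.2612.
SD(X) = √35.2612 = 5.93811.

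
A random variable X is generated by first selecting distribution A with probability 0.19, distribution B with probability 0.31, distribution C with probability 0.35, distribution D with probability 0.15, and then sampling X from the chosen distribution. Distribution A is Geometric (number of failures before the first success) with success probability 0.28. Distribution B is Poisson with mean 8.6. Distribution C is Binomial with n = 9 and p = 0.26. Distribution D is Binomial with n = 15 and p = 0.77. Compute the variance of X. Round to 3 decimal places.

Per component, A: μ=2.57143, E[X²]=15.7959; B: μ=8.6, E[X²]=82.56; C: μ=2.34, E[X²]=7.2072; D: μ=11.55, E[X²]=136.059.
E[X] = 0.19·2.57143 + 0.31·8.6 + 0.35·2.34 + 0.15·11.55 = 5.70607.
E[X²] = 0.19·15.7959 + 0.31·82.56 + 0.35·7.2072 + 0.15·136.059 = 51.5262.
Var(X) = E[X²] − (E[X])² = 51.5262 − 32.5593 = 18.9669.

18.967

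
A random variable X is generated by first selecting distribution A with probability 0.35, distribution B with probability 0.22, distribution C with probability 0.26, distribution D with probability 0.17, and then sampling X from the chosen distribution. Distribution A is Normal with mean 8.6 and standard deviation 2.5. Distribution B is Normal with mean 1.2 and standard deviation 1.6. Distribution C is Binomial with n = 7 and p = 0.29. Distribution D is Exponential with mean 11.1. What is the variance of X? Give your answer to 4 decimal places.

Per component, A: μ=8.6, E[X²]=80.21; B: μ=1.2, E[X²]=4; C: μ=2.03, E[X²]=5.5622; D: μ=11.1, E[X²]=246.42.
E[X] = 0.35·8.6 + 0.22·1.2 + 0.26·2.03 + 0.17·11.1 = 5.6888.
E[X²] = 0.35·80.21 + 0.22·4 + 0.26·5.5622 + 0.17·246.42 = 72.2911.
Var(X) = E[X²] − (E[X])² = 72.2911 − 32.3624 = 39.9286.

39.9286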